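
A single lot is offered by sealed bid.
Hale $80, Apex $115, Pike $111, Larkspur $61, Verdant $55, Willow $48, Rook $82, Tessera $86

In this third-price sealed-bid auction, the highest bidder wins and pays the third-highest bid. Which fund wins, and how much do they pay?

Apex pays $86

Rule: the highest bidder wins and pays the third-highest bid.
Bids in order: 115 (Apex) > 111 (Pike) > 86 (Tessera) > 82 (Rook) > 80 (Hale) > 61 (Larkspur) > …
Apex wins; payment is bid #3 in the ranking = $86.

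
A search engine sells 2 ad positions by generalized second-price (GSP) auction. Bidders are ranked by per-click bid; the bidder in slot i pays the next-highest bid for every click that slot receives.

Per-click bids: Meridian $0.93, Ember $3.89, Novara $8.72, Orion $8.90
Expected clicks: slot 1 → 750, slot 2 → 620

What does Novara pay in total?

Novara pays $2411.80

Sorting advertisers: $8.90 (Orion) > $8.72 (Novara) > $3.89 (Ember) > …
Novara holds slot 2 → pays next bid $3.89 × 620 clicks = $2411.80.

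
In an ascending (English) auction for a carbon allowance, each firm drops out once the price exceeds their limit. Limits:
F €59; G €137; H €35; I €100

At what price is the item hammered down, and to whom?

G wins at €100

Ascending (English) auction: the price rises until one bidder remains; the winner pays the price at which the last rival dropped out.
Sorting limits: 137 (G) > 100 (I) > 59 (F) > 35 (H)
Once the price passes €100, only G is left; the hammer falls at I's limit of €100.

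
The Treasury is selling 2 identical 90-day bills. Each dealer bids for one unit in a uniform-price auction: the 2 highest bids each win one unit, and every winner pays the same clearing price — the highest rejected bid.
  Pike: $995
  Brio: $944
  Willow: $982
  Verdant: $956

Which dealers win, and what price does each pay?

Pike, Willow; each pays $956

Sorting: 995 (Pike), 982 (Willow), 956 (Verdant), 944 (Brio)
Winners (2 units): Pike, Willow.
Clearing price = highest rejected bid = $956.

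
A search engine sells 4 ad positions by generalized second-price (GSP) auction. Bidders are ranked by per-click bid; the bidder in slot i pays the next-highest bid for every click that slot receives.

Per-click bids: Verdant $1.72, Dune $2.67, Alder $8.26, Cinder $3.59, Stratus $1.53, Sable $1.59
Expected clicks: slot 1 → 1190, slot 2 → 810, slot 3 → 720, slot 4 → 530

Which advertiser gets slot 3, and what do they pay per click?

Dune; $1.72 per click

Per-click bids in order: $8.26 (Alder) > $3.59 (Cinder) > $2.67 (Dune) > $1.72 (Verdant) > $1.59 (Sable) > …
Slot 3 goes to the third-ranked bidder, Dune, who pays the next bid down: $1.72/click.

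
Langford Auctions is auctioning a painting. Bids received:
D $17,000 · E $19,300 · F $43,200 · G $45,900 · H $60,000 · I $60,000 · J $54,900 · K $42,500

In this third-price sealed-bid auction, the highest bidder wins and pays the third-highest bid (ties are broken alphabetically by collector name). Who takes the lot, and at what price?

Rule: the highest bidder wins and pays the third-highest bid.
Bids ranked: 60,000 (H) > 60,000 (I) > 54,900 (J) > 45,900 (G) > 43,200 (F) > 42,500 (K) > …
H and I tie at $60,000; tie-break gives it to H.
H wins; payment is bid #3 in the ranking = $54,900.

H pays $54,900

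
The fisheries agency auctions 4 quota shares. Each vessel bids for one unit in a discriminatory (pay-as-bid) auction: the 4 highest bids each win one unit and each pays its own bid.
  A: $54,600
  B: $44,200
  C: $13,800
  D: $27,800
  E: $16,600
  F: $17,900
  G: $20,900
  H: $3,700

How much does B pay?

Ordering the bids: 54,600 (A), 44,200 (B), 27,800 (D), 20,900 (G), 17,900 (F), 16,600 (E), …
Winners (4 units): A, B, D, G.
B wins → own bid $44,200.

B pays $44,200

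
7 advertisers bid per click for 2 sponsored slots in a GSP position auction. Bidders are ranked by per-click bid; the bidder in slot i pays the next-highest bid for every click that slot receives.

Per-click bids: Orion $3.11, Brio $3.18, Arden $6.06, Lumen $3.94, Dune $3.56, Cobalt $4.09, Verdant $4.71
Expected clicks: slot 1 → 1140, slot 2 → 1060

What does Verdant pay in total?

Verdant pays $4335.40

Per-click bids in order: $6.06 (Arden) > $4.71 (Verdant) > $4.09 (Cobalt) > …
Verdant holds slot 2 → pays next bid $4.09 × 1060 clicks = $4335.40.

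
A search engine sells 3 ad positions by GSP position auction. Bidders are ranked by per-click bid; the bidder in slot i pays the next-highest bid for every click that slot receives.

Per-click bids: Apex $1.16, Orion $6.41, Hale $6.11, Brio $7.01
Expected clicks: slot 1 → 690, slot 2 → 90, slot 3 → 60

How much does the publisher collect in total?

Per-click bids in order: $7.01 (Brio) > $6.41 (Orion) > $6.11 (Hale) > $1.16 (Apex)
Slot 1: Brio pays $6.41 × 690 = $4422.90
Slot 2: Orion pays $6.11 × 90 = $549.90
Slot 3: Hale pays $1.16 × 60 = $69.60
Total = $5042.40

Total revenue: $5042.40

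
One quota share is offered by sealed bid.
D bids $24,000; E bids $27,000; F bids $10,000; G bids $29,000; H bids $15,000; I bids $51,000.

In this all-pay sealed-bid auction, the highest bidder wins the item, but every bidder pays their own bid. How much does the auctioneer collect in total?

Bids ranked: 51,000 (I) > 29,000 (G) > 27,000 (E) > 24,000 (D) > 15,000 (H) > 10,000 (F)
Every bidder forfeits their bid regardless of winning.
Revenue = 24,000 + 27,000 + 10,000 + 29,000 + 15,000 + 51,000 = $156,000.

Total revenue: $156,000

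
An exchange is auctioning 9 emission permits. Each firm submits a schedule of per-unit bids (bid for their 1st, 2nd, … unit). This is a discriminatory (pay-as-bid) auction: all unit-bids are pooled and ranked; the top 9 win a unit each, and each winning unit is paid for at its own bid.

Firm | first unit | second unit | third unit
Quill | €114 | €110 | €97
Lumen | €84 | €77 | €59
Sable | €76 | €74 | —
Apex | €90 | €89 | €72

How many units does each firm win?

Merging the schedules and taking the best 9: 114 (Quill-1), 110 (Quill-2), 97 (Quill-3), 90 (Apex-1), 89 (Apex-2), 84 (Lumen-1), 77 (Lumen-2), 76 (Sable-1), 74 (Sable-2)
Next rejected bid: €72 (not a price — pay-as-bid).
Allocation: Apex 2, Lumen 2, Quill 3, Sable 2.

Apex 2, Lumen 2, Quill 3, Sable 2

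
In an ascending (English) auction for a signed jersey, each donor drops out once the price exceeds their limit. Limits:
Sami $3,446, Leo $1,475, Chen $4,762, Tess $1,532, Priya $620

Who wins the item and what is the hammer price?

Rule: the price rises until one bidder remains; the winner pays the price at which the last rival dropped out.
Sorting limits: 4,762 (Chen) > 3,446 (Sami) > 1,532 (Tess) > 1,475 (Leo) > 620 (Priya)
Sami is the last rival to drop out, at $3,446; Chen remains and wins at that price.

Chen wins at $3,446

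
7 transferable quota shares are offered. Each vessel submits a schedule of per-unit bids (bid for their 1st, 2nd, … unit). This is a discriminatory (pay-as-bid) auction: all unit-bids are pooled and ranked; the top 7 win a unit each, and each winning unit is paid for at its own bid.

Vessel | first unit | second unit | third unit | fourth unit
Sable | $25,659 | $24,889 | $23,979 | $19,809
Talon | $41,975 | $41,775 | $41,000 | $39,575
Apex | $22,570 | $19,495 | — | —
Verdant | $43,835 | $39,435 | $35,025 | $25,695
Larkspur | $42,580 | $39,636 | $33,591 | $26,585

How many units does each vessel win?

Larkspur 2, Talon 4, Verdant 1

All unit-bids, highest first — top 7: 43,835 (Verdant-1), 42,580 (Larkspur-1), 41,975 (Talon-1), 41,775 (Talon-2), 41,000 (Talon-3), 39,636 (Larkspur-2), 39,575 (Talon-4)
Next rejected bid: $39,435 (not a price — pay-as-bid).
Allocation: Larkspur 2, Talon 4, Verdant 1.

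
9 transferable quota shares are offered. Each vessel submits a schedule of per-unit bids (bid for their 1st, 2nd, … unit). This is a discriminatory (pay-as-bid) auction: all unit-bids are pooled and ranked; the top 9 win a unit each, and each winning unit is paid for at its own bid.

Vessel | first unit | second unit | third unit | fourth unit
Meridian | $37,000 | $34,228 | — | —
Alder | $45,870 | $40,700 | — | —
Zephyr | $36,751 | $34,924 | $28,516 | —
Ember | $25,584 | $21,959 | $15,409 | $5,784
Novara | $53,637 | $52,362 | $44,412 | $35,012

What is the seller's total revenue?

Total revenue: $380,668

Merging the schedules and taking the best 9: 53,637 (Novara-1), 52,362 (Novara-2), 45,870 (Alder-1), 44,412 (Novara-3), 40,700 (Alder-2), 37,000 (Meridian-1), 36,751 (Zephyr-1), 35,012 (Novara-4), 34,924 (Zephyr-2)
Next rejected bid: $34,228 (not a price — pay-as-bid).
Each winning unit pays its own bid.
Revenue = 53,637 + 52,362 + 45,870 + 44,412 + 40,700 + 37,000 + 36,751 + 35,012 + 34,924 = $380,668.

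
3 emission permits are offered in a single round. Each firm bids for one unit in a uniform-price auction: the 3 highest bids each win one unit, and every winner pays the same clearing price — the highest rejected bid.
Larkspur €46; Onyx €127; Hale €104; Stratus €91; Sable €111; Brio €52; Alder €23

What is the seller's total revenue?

Bids ranked high→low: 127 (Onyx), 111 (Sable), 104 (Hale), 91 (Stratus), 52 (Brio), …
Top 3: Onyx, Sable, Hale.
First losing bid is Stratus's €91, which sets the uniform price.
Total revenue = 3 × €91 = €273.

Total revenue: €273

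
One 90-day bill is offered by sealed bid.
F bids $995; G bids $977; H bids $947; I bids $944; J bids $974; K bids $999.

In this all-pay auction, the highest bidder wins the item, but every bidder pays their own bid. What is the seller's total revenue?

All-pay auction: the highest bidder wins the item, but every bidder pays their own bid.
Sorting bids: 999 (K) > 995 (F) > 977 (G) > 974 (J) > 947 (H) > 944 (I)
K wins with the top bid; all bids are sunk regardless.
Every bidder forfeits their bid regardless of winning.
Revenue = 995 + 977 + 947 + 944 + 974 + 999 = $5,836.

Total revenue: $5,836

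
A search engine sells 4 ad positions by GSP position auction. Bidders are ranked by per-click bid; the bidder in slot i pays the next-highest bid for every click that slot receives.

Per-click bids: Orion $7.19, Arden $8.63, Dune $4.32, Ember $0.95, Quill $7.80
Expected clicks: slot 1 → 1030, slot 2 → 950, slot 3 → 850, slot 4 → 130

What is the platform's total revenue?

Ranked by bid: $8.63 (Arden) > $7.80 (Quill) > $7.19 (Orion) > $4.32 (Dune) > $0.95 (Ember)
Slot 1: Arden pays $7.80 × 1030 = $8034.00
Slot 2: Quill pays $7.19 × 950 = $6830.50
Slot 3: Orion pays $4.32 × 850 = $3672.00
Slot 4: Dune pays $0.95 × 130 = $123.50
Total = $18660.00

Total revenue: $18660.00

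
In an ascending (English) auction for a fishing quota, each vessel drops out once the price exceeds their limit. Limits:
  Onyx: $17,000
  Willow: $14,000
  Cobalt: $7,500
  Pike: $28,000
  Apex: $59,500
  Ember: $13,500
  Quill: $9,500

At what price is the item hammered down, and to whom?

Apex wins at $28,000

Open ascending-bid auction: the price rises until one bidder remains; the winner pays the price at which the last rival dropped out.
Sorting limits: 59,500 (Apex) > 28,000 (Pike) > 17,000 (Onyx) > 14,000 (Willow) > 13,500 (Ember) > 9,500 (Quill) > …
Once the price passes $28,000, only Apex is left; the hammer falls at Pike's limit of $28,000.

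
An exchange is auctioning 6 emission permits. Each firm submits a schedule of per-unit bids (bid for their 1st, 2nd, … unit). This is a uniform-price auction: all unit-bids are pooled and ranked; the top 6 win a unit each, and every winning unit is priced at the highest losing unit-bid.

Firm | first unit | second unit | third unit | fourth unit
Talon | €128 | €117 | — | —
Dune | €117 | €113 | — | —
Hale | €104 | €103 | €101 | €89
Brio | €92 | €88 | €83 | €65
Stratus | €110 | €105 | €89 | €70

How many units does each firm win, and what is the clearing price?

Dune 2, Stratus 2, Talon 2; clearing price €104

Pooled unit-bids ranked (top 6): 128 (Talon-1), 117 (Talon-2), 117 (Dune-1), 113 (Dune-2), 110 (Stratus-1), 105 (Stratus-2)
First bid not allocated: €104.
Allocation: Dune 2, Stratus 2, Talon 2.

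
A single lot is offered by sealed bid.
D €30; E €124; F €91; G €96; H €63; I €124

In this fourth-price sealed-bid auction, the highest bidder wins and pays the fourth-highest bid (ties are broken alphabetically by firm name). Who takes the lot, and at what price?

Fourth-price sealed-bid auction: the highest bidder wins and pays the fourth-highest bid.
Bids in order: 124 (E) > 124 (I) > 96 (G) > 91 (F) > 63 (H) > 30 (D)
Tie at €124 → E wins by tie-break.
E is highest; pays the fourth-highest bid, €91.

E pays €91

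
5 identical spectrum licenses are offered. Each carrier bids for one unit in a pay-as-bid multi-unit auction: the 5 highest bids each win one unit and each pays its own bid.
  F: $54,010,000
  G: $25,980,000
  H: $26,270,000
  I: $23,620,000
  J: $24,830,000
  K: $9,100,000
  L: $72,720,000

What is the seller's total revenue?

Sorting: 72,720,000 (L), 54,010,000 (F), 26,270,000 (H), 25,980,000 (G), 24,830,000 (J), 23,620,000 (I), 9,100,000 (K)
Top 5: L, F, H, G, J.
Total revenue = 72,720,000 + 54,010,000 + 26,270,000 + 25,980,000 + 24,830,000 = $203,810,000.

Total revenue: $203,810,000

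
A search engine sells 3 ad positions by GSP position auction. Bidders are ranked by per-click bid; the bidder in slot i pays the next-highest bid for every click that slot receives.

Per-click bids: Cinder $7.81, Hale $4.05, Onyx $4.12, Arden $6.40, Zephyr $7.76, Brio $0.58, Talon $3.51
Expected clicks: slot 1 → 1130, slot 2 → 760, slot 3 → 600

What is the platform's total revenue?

Total revenue: $16104.80

Per-click bids in order: $7.81 (Cinder) > $7.76 (Zephyr) > $6.40 (Arden) > $4.12 (Onyx) > …
Slot 1: Cinder pays $7.76 × 1130 = $8768.80
Slot 2: Zephyr pays $6.40 × 760 = $4864.00
Slot 3: Arden pays $4.12 × 600 = $2472.00
Total = $16104.80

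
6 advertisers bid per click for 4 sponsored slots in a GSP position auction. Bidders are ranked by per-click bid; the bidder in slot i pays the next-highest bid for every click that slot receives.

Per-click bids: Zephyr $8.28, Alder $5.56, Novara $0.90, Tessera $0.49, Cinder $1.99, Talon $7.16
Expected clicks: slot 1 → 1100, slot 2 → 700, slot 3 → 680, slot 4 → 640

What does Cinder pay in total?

Cinder pays $576.00

Sorting advertisers: $8.28 (Zephyr) > $7.16 (Talon) > $5.56 (Alder) > $1.99 (Cinder) > $0.90 (Novara) > …
Cinder holds slot 4 → pays next bid $0.90 × 640 clicks = $576.00.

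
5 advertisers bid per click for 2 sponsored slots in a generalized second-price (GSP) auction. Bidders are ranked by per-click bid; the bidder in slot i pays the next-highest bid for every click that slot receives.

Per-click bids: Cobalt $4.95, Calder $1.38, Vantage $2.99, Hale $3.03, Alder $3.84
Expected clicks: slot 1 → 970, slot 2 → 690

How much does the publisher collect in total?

Ranked by bid: $4.95 (Cobalt) > $3.84 (Alder) > $3.03 (Hale) > …
Slot 1: Cobalt pays $3.84 × 970 = $3724.80
Slot 2: Alder pays $3.03 × 690 = $2090.70
Total = $5815.50

Total revenue: $5815.50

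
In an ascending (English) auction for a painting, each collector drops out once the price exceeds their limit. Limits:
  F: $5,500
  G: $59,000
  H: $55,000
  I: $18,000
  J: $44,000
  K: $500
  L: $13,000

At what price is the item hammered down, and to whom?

Limits in order: 59,000 (G) > 55,000 (H) > 44,000 (J) > 18,000 (I) > 13,000 (L) > 5,500 (F) > …
H is the last rival to drop out, at $55,000; G remains and wins at that price.

G wins at $55,000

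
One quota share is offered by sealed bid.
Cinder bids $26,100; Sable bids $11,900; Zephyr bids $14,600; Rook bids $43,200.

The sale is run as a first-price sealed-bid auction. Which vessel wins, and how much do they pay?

Bids in order: 43,200 (Rook) > 26,100 (Cinder) > 14,600 (Zephyr) > 11,900 (Sable)
Rook is highest → pays own bid, $43,200.

Rook pays $43,200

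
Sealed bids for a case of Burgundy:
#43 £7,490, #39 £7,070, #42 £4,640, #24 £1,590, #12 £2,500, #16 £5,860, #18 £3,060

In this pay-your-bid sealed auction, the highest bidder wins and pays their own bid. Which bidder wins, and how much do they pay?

Bids ranked: 7,490 (#43) > 7,070 (#39) > 5,860 (#16) > 4,640 (#42) > 3,060 (#18) > 2,500 (#12) > …
#43 has the highest bid and pays exactly that: £7,490.

#43 pays £7,490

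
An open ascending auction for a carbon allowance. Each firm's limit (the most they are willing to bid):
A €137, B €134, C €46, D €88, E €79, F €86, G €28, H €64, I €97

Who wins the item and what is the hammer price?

A wins at €134

Limits in order: 137 (A) > 134 (B) > 97 (I) > 88 (D) > 86 (F) > 79 (E) > …
Once the price passes €134, only A is left; the hammer falls at B's limit of €134.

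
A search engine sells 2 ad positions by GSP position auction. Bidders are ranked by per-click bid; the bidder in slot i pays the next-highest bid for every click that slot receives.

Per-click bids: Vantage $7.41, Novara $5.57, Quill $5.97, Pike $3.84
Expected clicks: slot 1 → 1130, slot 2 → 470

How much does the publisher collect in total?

Per-click bids in order: $7.41 (Vantage) > $5.97 (Quill) > $5.57 (Novara) > …
Slot 1: Vantage pays $5.97 × 1130 = $6746.10
Slot 2: Quill pays $5.57 × 470 = $2617.90
Total = $9364.00

Total revenue: $9364.00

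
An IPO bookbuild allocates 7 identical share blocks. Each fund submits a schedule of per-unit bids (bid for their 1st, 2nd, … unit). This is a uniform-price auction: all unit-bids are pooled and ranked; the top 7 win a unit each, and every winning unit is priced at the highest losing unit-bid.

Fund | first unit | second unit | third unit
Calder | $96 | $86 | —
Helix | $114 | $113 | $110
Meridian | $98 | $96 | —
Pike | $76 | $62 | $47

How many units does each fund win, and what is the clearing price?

Calder 2, Helix 3, Meridian 2; clearing price $76

Merging the schedules and taking the best 7: 114 (Helix-1), 113 (Helix-2), 110 (Helix-3), 98 (Meridian-1), 96 (Calder-1), 96 (Meridian-2), 86 (Calder-2)
First bid not allocated: $76.
Allocation: Calder 2, Helix 3, Meridian 2.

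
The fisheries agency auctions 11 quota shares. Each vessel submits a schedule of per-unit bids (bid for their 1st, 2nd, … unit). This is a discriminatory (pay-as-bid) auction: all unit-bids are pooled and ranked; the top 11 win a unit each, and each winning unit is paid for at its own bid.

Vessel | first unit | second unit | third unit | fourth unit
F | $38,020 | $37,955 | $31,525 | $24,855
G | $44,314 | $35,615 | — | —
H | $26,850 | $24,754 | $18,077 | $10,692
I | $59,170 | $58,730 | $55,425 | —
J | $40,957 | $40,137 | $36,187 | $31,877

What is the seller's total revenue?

Merging the schedules and taking the best 11: 59,170 (I-1), 58,730 (I-2), 55,425 (I-3), 44,314 (G-1), 40,957 (J-1), 40,137 (J-2), 38,020 (F-1), 37,955 (F-2), 36,187 (J-3), 35,615 (G-2), 31,877 (J-4)
Next rejected bid: $31,525 (not a price — pay-as-bid).
Each winning unit pays its own bid.
Revenue = 59,170 + 58,730 + 55,425 + 44,314 + 40,957 + 40,137 + 38,020 + 37,955 + 36,187 + 35,615 + 31,877 = $478,387.

Total revenue: $478,387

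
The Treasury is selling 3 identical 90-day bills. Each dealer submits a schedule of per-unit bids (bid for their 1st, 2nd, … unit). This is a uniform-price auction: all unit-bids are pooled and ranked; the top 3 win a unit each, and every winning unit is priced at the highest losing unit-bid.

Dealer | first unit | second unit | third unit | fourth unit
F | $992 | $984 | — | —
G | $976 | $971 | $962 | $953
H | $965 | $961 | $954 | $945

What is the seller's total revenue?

Pooled unit-bids ranked (top 3): 992 (F-1), 984 (F-2), 976 (G-1)
The (k+1)-th unit-bid is $971.
Allocation: F 2, G 1. Every unit priced at $971.
Revenue = 3 × 971 = $2,913.

Total revenue: $2,913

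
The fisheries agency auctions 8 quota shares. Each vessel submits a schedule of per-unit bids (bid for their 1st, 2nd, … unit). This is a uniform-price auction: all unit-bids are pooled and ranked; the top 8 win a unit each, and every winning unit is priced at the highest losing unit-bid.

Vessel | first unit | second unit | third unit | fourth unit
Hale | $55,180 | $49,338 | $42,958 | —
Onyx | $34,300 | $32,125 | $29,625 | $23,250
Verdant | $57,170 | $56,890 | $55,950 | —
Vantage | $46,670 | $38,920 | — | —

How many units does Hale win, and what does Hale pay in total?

Hale: 3 units, pays $102,900

Pooled unit-bids ranked (top 8): 57,170 (Verdant-1), 56,890 (Verdant-2), 55,950 (Verdant-3), 55,180 (Hale-1), 49,338 (Hale-2), 46,670 (Vantage-1), 42,958 (Hale-3), 38,920 (Vantage-2)
The (k+1)-th unit-bid is $34,300.
Hale wins 3 unit(s) at $34,300 each.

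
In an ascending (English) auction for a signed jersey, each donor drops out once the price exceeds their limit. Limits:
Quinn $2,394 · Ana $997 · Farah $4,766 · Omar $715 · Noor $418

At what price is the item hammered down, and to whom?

Limits in order: 4,766 (Farah) > 2,394 (Quinn) > 997 (Ana) > 715 (Omar) > 418 (Noor)
Bidding ends when Quinn exits at $2,394; Farah takes it.

Farah wins at $2,394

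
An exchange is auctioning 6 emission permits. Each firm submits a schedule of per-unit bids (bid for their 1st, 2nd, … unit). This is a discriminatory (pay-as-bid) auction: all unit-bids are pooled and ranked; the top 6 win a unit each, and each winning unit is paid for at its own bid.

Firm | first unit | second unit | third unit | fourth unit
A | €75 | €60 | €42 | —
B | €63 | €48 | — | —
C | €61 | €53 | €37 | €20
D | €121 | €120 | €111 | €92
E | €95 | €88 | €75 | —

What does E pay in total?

All unit-bids, highest first — top 6: 121 (D-1), 120 (D-2), 111 (D-3), 95 (E-1), 92 (D-4), 88 (E-2)
Next rejected bid: €75 (not a price — pay-as-bid).
E's winning unit-bids: 95 + 88 = €183.

E pays €183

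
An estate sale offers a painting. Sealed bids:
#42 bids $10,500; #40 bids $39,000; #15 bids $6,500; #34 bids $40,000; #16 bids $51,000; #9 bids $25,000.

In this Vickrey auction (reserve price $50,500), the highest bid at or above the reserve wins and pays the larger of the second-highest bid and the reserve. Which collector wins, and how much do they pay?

Sorting bids: 51,000 (#16) > 40,000 (#34) > 39,000 (#40) > 25,000 (#9) > 10,500 (#42) > 6,500 (#15)
#16 has the top bid at or above the reserve ($51,000).
max(second-highest $40,000, reserve $50,500) = $50,500.

#16 pays $50,500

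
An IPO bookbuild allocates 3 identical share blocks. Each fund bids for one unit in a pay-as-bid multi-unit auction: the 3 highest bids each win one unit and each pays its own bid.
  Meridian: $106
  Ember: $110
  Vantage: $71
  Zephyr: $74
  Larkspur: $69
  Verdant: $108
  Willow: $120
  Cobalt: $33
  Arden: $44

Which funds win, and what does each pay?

Ordering the bids: 120 (Willow), 110 (Ember), 108 (Verdant), 106 (Meridian), 74 (Zephyr), …
Top 3: Willow, Ember, Verdant.
Each winner pays its own bid: Willow $120, Ember $110, Verdant $108.

Willow $120, Ember $110, Verdant $108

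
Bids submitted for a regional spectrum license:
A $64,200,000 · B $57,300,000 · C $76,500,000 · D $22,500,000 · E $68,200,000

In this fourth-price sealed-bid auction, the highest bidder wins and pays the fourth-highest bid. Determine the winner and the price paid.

Sorting bids: 76,500,000 (C) > 68,200,000 (E) > 64,200,000 (A) > 57,300,000 (B) > 22,500,000 (D)
C wins; payment is bid #4 in the ranking = $57,300,000.

C pays $57,300,000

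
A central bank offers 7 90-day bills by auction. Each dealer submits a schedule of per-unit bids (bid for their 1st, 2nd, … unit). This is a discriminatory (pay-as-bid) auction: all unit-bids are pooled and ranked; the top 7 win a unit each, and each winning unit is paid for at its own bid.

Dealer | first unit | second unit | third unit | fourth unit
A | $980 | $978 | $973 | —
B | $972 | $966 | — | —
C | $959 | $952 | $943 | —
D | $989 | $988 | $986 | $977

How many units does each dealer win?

A 3, D 4

Merging the schedules and taking the best 7: 989 (D-1), 988 (D-2), 986 (D-3), 980 (A-1), 978 (A-2), 977 (D-4), 973 (A-3)
Next rejected bid: $972 (not a price — pay-as-bid).
Allocation: A 3, D 4.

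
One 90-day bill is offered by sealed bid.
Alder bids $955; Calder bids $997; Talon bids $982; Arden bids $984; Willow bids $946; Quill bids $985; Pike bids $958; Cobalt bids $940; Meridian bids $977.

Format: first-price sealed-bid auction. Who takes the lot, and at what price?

Calder pays $997

Bids in order: 997 (Calder) > 985 (Quill) > 984 (Arden) > 982 (Talon) > 977 (Meridian) > 958 (Pike) > …
First-price: Calder pays what they bid, $997.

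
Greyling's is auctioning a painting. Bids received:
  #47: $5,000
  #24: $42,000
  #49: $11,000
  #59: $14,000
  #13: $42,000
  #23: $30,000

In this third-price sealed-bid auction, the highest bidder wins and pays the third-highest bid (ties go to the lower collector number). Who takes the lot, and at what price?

Third-price sealed-bid auction: the highest bidder wins and pays the third-highest bid.
Bids in order: 42,000 (#13) > 42,000 (#24) > 30,000 (#23) > 14,000 (#59) > 11,000 (#49) > 5,000 (#47)
Tie at $42,000 → #13 wins by tie-break.
#13 is highest; pays the third-highest bid, $30,000.

#13 pays $30,000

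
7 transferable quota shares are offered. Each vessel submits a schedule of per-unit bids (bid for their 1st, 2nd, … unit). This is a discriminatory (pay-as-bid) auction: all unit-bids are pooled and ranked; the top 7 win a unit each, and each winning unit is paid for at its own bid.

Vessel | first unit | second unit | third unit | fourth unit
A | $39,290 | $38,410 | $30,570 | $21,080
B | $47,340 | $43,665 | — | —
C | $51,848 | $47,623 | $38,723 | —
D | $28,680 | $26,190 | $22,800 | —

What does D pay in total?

All unit-bids, highest first — top 7: 51,848 (C-1), 47,623 (C-2), 47,340 (B-1), 43,665 (B-2), 39,290 (A-1), 38,723 (C-3), 38,410 (A-2)
Next rejected bid: $30,570 (not a price — pay-as-bid).
D wins no units.

D pays $0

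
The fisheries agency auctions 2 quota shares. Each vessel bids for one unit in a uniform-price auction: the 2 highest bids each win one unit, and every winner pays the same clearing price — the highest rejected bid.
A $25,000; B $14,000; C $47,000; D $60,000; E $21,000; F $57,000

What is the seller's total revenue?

Sorting: 60,000 (D), 57,000 (F), 47,000 (C), 25,000 (A), …
The 2 highest are D, F.
Clearing price = highest rejected bid = $47,000.
Total revenue = 2 × $47,000 = $94,000.

Total revenue: $94,000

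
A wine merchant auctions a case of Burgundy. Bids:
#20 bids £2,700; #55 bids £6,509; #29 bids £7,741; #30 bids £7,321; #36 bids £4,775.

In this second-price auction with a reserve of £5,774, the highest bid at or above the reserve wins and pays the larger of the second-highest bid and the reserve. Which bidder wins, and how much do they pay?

Sorting bids: 7,741 (#29) > 7,321 (#30) > 6,509 (#55) > 4,775 (#36) > 2,700 (#20)
#29 has the top bid at or above the reserve (£7,741).
Second-highest bid £7,321 exceeds the reserve £5,774 → payment £7,321.

#29 pays £7,321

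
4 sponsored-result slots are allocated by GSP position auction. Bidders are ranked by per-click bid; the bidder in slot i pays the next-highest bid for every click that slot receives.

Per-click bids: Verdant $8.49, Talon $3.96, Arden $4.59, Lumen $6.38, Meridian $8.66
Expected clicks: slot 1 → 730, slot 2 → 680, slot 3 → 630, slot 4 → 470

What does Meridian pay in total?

Meridian pays $6197.70

Per-click bids in order: $8.66 (Meridian) > $8.49 (Verdant) > $6.38 (Lumen) > $4.59 (Arden) > $3.96 (Talon)
Meridian holds slot 1 → pays next bid $8.49 × 730 clicks = $6197.70.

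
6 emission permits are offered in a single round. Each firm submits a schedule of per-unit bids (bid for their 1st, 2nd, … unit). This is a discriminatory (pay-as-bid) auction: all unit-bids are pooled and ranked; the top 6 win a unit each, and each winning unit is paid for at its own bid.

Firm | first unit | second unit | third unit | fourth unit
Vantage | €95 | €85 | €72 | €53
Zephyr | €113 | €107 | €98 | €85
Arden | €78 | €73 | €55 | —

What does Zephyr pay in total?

Zephyr pays €403

All unit-bids, highest first — top 6: 113 (Zephyr-1), 107 (Zephyr-2), 98 (Zephyr-3), 95 (Vantage-1), 85 (Vantage-2), 85 (Zephyr-4)
Next rejected bid: €78 (not a price — pay-as-bid).
Zephyr's winning unit-bids: 113 + 107 + 98 + 85 = €403.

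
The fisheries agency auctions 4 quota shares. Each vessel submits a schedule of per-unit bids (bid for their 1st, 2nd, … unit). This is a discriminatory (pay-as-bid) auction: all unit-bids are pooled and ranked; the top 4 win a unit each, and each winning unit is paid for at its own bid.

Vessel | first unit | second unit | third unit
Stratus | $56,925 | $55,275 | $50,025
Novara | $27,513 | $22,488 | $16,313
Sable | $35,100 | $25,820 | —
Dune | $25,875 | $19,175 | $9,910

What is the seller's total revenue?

Total revenue: $197,325

Pooled unit-bids ranked (top 4): 56,925 (Stratus-1), 55,275 (Stratus-2), 50,025 (Stratus-3), 35,100 (Sable-1)
Next rejected bid: $27,513 (not a price — pay-as-bid).
Each winning unit pays its own bid.
Revenue = 56,925 + 55,275 + 50,025 + 35,100 = $197,325.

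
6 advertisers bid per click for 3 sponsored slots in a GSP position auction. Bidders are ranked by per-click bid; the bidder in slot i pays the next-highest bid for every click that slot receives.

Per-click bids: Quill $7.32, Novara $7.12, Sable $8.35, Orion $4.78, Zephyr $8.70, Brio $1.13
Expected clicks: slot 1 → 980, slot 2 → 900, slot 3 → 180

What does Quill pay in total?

Quill pays $1281.60

Sorting advertisers: $8.70 (Zephyr) > $8.35 (Sable) > $7.32 (Quill) > $7.12 (Novara) > …
Quill holds slot 3 → pays next bid $7.12 × 180 clicks = $1281.60.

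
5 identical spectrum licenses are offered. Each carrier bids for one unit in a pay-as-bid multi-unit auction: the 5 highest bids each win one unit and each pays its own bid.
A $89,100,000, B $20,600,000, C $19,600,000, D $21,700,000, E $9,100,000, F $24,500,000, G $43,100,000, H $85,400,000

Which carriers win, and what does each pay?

Sorting: 89,100,000 (A), 85,400,000 (H), 43,100,000 (G), 24,500,000 (F), 21,700,000 (D), 20,600,000 (B), 19,600,000 (C), …
Winners (5 units): A, H, G, F, D.
Each winner pays its own bid: A $89,100,000, H $85,400,000, G $43,100,000, F $24,500,000, D $21,700,000.

A $89,100,000, H $85,400,000, G $43,100,000, F $24,500,000, D $21,700,000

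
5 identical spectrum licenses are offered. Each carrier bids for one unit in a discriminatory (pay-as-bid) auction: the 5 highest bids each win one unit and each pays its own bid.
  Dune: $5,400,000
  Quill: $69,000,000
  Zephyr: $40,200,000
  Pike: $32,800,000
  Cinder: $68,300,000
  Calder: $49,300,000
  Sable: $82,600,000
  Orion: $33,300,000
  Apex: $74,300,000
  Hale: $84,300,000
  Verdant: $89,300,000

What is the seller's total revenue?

Total revenue: $399,500,000

Ordering the bids: 89,300,000 (Verdant), 84,300,000 (Hale), 82,600,000 (Sable), 74,300,000 (Apex), 69,000,000 (Quill), 68,300,000 (Cinder), 49,300,000 (Calder), …
Top 5: Verdant, Hale, Sable, Apex, Quill.
Total revenue = 89,300,000 + 84,300,000 + 82,600,000 + 74,300,000 + 69,000,000 = $399,500,000.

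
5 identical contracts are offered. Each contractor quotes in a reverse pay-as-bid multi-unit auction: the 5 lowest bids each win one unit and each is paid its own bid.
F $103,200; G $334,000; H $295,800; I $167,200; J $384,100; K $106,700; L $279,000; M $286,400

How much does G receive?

Ordering the bids: 103,200 (F), 106,700 (K), 167,200 (I), 279,000 (L), 286,400 (M), 295,800 (H), 334,000 (G), …
Lowest 5: F, K, I, L, M.
G does not win → $0.

G is paid $0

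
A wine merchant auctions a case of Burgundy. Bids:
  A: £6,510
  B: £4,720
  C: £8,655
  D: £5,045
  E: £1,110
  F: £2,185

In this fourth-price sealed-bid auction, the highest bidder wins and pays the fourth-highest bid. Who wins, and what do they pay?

C pays £4,720

Bids in order: 8,655 (C) > 6,510 (A) > 5,045 (D) > 4,720 (B) > 2,185 (F) > 1,110 (E)
C wins; payment is bid #4 in the ranking = £4,720.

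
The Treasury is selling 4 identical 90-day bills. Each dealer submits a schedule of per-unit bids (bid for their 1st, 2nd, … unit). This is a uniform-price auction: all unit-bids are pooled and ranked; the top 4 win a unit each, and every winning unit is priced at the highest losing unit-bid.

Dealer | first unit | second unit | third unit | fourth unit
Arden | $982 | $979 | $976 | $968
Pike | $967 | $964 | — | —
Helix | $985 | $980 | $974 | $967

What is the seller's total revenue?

Total revenue: $3,904

Pooled unit-bids ranked (top 4): 985 (Helix-1), 982 (Arden-1), 980 (Helix-2), 979 (Arden-2)
First bid not allocated: $976.
Allocation: Arden 2, Helix 2. Every unit priced at $976.
Revenue = 4 × 976 = $3,904.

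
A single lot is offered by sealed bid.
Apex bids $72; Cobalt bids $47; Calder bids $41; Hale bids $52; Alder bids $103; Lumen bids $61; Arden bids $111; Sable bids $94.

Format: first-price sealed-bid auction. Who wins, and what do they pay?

Bids ranked: 111 (Arden) > 103 (Alder) > 94 (Sable) > 72 (Apex) > 61 (Lumen) > 52 (Hale) > …
Arden has the highest bid and pays exactly that: $111.

Arden pays $111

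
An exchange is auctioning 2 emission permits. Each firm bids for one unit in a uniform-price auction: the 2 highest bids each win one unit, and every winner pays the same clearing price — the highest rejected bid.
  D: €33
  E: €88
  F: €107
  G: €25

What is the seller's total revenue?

Bids ranked high→low: 107 (F), 88 (E), 33 (D), 25 (G)
Winners (2 units): F, E.
Highest unsuccessful bid: €33 → clearing price.
Total revenue = 2 × €33 = €66.

Total revenue: €66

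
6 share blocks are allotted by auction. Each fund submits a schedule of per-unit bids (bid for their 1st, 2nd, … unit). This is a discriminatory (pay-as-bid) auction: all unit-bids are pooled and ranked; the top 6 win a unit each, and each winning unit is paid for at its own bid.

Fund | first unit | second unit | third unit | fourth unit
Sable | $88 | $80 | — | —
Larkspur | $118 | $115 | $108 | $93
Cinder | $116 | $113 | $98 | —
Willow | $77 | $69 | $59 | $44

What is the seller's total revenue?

Total revenue: $668

Pooled unit-bids ranked (top 6): 118 (Larkspur-1), 116 (Cinder-1), 115 (Larkspur-2), 113 (Cinder-2), 108 (Larkspur-3), 98 (Cinder-3)
Next rejected bid: $93 (not a price — pay-as-bid).
Each winning unit pays its own bid.
Revenue = 118 + 116 + 115 + 113 + 108 + 98 = $668.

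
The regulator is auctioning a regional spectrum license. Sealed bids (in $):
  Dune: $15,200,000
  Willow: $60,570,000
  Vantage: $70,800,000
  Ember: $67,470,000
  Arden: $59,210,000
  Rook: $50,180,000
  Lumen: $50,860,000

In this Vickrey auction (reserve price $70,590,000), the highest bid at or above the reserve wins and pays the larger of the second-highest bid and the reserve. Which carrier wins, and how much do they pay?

Vantage pays $70,590,000

Sorting bids: 70,800,000 (Vantage) > 67,470,000 (Ember) > 60,570,000 (Willow) > 59,210,000 (Arden) > 50,860,000 (Lumen) > 50,180,000 (Rook) > …
Vantage has the top bid at or above the reserve ($70,800,000).
max(second-highest $67,470,000, reserve $70,590,000) = $70,590,000.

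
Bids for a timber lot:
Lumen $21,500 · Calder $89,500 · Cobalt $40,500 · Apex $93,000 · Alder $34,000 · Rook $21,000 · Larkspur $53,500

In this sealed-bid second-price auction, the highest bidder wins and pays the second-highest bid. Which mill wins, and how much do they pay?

Apex pays $89,500

Sealed-bid second-price auction: the highest bidder wins and pays the second-highest bid.
Bids ranked: 93,000 (Apex) > 89,500 (Calder) > 53,500 (Larkspur) > 40,500 (Cobalt) > 34,000 (Alder) > 21,500 (Lumen) > …
Apex is highest; pays the second-highest bid, $89,500.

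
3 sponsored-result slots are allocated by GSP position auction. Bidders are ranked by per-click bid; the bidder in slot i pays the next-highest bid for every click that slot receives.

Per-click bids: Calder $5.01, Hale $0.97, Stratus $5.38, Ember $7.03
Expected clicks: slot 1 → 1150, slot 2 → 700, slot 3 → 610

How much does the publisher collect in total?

Per-click bids in order: $7.03 (Ember) > $5.38 (Stratus) > $5.01 (Calder) > $0.97 (Hale)
Slot 1: Ember pays $5.38 × 1150 = $6187.00
Slot 2: Stratus pays $5.01 × 700 = $3507.00
Slot 3: Calder pays $0.97 × 610 = $591.70
Total = $10285.70

Total revenue: $10285.70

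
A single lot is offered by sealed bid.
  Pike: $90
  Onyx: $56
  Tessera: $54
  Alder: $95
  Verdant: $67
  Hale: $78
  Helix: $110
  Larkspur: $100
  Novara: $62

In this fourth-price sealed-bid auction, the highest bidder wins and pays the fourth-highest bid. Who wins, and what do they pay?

Rule: the highest bidder wins and pays the fourth-highest bid.
Bids ranked: 110 (Helix) > 100 (Larkspur) > 95 (Alder) > 90 (Pike) > 78 (Hale) > 67 (Verdant) > …
Helix is highest; pays the fourth-highest bid, $90.

Helix pays $90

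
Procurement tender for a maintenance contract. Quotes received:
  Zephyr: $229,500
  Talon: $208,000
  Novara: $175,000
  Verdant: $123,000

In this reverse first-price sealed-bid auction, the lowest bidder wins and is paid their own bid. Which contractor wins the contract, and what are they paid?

Verdant is paid $123,000

Bids in order: 123,000 (Verdant) < 175,000 (Novara) < 208,000 (Talon) < 229,500 (Zephyr)
Verdant has the lowest bid and is paid exactly that: $123,000.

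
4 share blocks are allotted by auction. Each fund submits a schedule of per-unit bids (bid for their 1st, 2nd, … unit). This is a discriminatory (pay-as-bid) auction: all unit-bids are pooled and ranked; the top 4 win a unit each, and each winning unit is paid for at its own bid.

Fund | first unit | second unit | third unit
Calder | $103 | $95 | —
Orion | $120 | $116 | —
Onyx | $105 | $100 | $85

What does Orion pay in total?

Merging the schedules and taking the best 4: 120 (Orion-1), 116 (Orion-2), 105 (Onyx-1), 103 (Calder-1)
Next rejected bid: $100 (not a price — pay-as-bid).
Orion's winning unit-bids: 120 + 116 = $236.

Orion pays $236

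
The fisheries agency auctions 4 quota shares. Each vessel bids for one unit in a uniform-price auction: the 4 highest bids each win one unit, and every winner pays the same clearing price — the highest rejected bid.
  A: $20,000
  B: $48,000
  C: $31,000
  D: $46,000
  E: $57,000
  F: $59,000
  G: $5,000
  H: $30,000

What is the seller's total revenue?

Total revenue: $124,000

Ordering the bids: 59,000 (F), 57,000 (E), 48,000 (B), 46,000 (D), 31,000 (C), 30,000 (H), …
Top 4: F, E, B, D.
Clearing price = highest rejected bid = $31,000.
Total revenue = 4 × $31,000 = $124,000.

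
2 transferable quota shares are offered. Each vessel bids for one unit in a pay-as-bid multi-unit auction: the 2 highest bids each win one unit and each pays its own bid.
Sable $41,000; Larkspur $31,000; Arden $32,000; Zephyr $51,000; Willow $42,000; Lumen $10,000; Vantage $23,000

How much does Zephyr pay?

Ordering the bids: 51,000 (Zephyr), 42,000 (Willow), 41,000 (Sable), 32,000 (Arden), …
Winners (2 units): Zephyr, Willow.
Zephyr wins → own bid $51,000.

Zephyr pays $51,000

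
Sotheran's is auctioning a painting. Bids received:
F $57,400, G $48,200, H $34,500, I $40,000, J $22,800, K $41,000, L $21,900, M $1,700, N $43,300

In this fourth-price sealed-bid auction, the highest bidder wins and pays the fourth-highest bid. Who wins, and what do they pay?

Bids ranked: 57,400 (F) > 48,200 (G) > 43,300 (N) > 41,000 (K) > 40,000 (I) > 34,500 (H) > …
F is highest; pays the fourth-highest bid, $41,000.

F pays $41,000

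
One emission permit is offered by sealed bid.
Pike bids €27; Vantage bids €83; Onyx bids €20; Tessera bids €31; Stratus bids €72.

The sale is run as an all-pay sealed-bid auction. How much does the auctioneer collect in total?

All-pay sealed-bid auction: the highest bidder wins the item, but every bidder pays their own bid.
Sorting bids: 83 (Vantage) > 72 (Stratus) > 31 (Tessera) > 27 (Pike) > 20 (Onyx)
Vantage wins with the top bid; all bids are sunk regardless.
Every bidder forfeits their bid regardless of winning.
Revenue = 27 + 83 + 20 + 31 + 72 = €233.

Total revenue: €233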